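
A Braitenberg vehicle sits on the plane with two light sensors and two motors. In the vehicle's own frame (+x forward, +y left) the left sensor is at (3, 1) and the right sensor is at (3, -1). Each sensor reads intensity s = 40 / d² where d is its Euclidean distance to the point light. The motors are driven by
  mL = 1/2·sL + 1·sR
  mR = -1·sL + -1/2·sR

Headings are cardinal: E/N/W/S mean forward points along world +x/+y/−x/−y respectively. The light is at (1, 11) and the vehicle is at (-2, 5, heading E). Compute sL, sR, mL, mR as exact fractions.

left sensor world pos  = (1, 6); dL² = 25
right sensor world pos = (1, 4); dR² = 49
sL = 40/25 = 8/5
sR = 40/49 = 40/49
mL = 1/2·sL + 1·sR = 396/245
mR = -1·sL + -1/2·sR = -492/245

8/5 40/49 396/245 -492/245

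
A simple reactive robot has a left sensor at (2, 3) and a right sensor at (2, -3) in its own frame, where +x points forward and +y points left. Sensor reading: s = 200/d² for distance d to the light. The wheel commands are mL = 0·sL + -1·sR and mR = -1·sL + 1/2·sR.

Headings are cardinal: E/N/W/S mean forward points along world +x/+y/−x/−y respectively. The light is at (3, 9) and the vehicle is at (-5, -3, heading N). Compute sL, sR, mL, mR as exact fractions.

left sensor world pos  = (-8, -1); dL² = 221
right sensor world pos = (-2, -1); dR² = 125
sL = 200/221 = 200/221
sR = 200/125 = 8/5
mL = 0·sL + -1·sR = -8/5
mR = -1·sL + 1/2·sR = -116/1105

200/221 8/5 -8/5 -116/1105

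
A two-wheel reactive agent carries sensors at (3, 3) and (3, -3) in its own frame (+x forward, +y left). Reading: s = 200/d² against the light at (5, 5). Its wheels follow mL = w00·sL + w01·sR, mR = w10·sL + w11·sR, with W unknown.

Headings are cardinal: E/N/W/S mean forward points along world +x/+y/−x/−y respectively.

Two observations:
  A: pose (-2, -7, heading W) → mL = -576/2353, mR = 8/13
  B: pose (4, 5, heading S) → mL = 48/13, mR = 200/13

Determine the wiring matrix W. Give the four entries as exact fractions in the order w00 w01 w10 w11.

1/2 -1/2 1 0

obs A: pose=(-2,-7,W) → sL=8/13, sR=200/181, mL=-576/2353, mR=8/13
obs B: pose=(4,5,S) → sL=200/13, sR=8, mL=48/13, mR=200/13
sensor matrix S = [[8/13, 200/181], [200/13, 8]]; det S = -28416/2353
solve [mL_A; mL_B] = S·[w00; w01] and [mR_A; mR_B] = S·[w10; w11]:
  w00 = 1/2, w01 = -1/2, w10 = 1, w11 = 0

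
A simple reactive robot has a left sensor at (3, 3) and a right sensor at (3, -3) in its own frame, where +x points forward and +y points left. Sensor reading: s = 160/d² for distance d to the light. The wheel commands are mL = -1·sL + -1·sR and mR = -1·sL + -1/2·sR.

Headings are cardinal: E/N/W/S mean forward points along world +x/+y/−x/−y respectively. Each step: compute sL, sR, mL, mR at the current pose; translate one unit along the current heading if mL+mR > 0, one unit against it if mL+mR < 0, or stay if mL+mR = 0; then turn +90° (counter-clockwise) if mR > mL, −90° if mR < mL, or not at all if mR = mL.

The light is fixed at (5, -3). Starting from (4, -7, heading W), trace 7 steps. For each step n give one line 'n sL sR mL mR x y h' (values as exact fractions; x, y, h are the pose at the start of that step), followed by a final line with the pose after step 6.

0 32/13 160/17 -2624/221 -1584/221 4 -7 W
1 80/29 80/29 -160/29 -120/29 5 -7 S
2 160/9 32/9 -64/3 -176/9 5 -6 E
3 10 40 -50 -30 4 -6 N
4 32/13 160/17 -2624/221 -1584/221 4 -7 W
5 80/29 80/29 -160/29 -120/29 5 -7 S
6 160/9 32/9 -64/3 -176/9 5 -6 E
final 4 -6 N

n=0: pose=(4,-7,W); sL=32/13, sR=160/17; mL=-2624/221, mR=-1584/221; mL+mR=-4208/221 → advance -1; mR−mL=80/17 → turn +1·90°
n=1: pose=(5,-7,S); sL=80/29, sR=80/29; mL=-160/29, mR=-120/29; mL+mR=-280/29 → advance -1; mR−mL=40/29 → turn +1·90°
n=2: pose=(5,-6,E); sL=160/9, sR=32/9; mL=-64/3, mR=-176/9; mL+mR=-368/9 → advance -1; mR−mL=16/9 → turn +1·90°
n=3: pose=(4,-6,N); sL=10, sR=40; mL=-50, mR=-30; mL+mR=-80 → advance -1; mR−mL=20 → turn +1·90°
n=4: pose=(4,-7,W); sL=32/13, sR=160/17; mL=-2624/221, mR=-1584/221; mL+mR=-4208/221 → advance -1; mR−mL=80/17 → turn +1·90°
n=5: pose=(5,-7,S); sL=80/29, sR=80/29; mL=-160/29, mR=-120/29; mL+mR=-280/29 → advance -1; mR−mL=40/29 → turn +1·90°
n=6: pose=(5,-6,E); sL=160/9, sR=32/9; mL=-64/3, mR=-176/9; mL+mR=-368/9 → advance -1; mR−mL=16/9 → turn +1·90°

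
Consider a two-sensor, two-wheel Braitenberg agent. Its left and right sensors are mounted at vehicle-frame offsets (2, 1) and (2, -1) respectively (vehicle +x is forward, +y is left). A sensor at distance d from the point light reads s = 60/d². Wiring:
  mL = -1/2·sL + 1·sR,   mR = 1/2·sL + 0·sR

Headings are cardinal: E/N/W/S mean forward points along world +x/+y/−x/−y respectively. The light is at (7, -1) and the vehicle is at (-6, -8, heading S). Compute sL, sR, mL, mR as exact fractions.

left sensor world pos  = (-5, -10); dL² = 225
right sensor world pos = (-7, -10); dR² = 277
sL = 60/225 = 4/15
sR = 60/277 = 60/277
mL = -1/2·sL + 1·sR = 346/4155
mR = 1/2·sL + 0·sR = 2/15

4/15 60/277 346/4155 2/15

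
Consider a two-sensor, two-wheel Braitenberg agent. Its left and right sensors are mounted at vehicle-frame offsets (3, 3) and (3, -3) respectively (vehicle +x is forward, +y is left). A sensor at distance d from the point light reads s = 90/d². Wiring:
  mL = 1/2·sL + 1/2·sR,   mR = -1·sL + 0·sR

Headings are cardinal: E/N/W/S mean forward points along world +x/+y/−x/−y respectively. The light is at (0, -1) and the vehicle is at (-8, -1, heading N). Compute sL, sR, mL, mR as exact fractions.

left sensor world pos  = (-11, 2); dL² = 130
right sensor world pos = (-5, 2); dR² = 34
sL = 90/130 = 9/13
sR = 90/34 = 45/17
mL = 1/2·sL + 1/2·sR = 369/221
mR = -1·sL + 0·sR = -9/13

9/13 45/17 369/221 -9/13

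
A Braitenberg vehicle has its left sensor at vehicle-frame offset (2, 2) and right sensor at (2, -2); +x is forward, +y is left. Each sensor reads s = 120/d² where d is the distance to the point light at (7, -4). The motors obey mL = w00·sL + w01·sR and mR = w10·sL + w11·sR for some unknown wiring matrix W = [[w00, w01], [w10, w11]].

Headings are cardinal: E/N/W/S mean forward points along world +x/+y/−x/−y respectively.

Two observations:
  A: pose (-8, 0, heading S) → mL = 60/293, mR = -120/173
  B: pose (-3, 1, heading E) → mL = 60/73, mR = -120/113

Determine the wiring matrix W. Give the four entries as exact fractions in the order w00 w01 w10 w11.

obs A: pose=(-8,0,S) → sL=120/173, sR=120/293, mL=60/293, mR=-120/173
obs B: pose=(-3,1,E) → sL=120/113, sR=120/73, mL=60/73, mR=-120/113
sensor matrix S = [[120/173, 120/293], [120/113, 120/73]]; det S = 294912000/418133561
solve [mL_A; mL_B] = S·[w00; w01] and [mR_A; mR_B] = S·[w10; w11]:
  w00 = 0, w01 = 1/2, w10 = -1, w11 = 0

0 1/2 -1 0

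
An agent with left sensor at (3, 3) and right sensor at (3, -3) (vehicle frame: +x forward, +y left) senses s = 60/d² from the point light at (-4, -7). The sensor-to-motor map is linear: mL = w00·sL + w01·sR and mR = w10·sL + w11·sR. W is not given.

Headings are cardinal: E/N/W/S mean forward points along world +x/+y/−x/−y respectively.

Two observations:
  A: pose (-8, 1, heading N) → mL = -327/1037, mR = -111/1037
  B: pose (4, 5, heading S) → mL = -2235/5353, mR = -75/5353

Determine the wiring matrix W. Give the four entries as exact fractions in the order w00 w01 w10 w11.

1/2 -1 -1 1/2

obs A: pose=(-8,1,N) → sL=6/17, sR=30/61, mL=-327/1037, mR=-111/1037
obs B: pose=(4,5,S) → sL=30/101, sR=30/53, mL=-2235/5353, mR=-75/5353
sensor matrix S = [[6/17, 30/61], [30/101, 30/53]]; det S = 298080/5551061
solve [mL_A; mL_B] = S·[w00; w01] and [mR_A; mR_B] = S·[w10; w11]:
  w00 = 1/2, w01 = -1, w10 = -1, w11 = 1/2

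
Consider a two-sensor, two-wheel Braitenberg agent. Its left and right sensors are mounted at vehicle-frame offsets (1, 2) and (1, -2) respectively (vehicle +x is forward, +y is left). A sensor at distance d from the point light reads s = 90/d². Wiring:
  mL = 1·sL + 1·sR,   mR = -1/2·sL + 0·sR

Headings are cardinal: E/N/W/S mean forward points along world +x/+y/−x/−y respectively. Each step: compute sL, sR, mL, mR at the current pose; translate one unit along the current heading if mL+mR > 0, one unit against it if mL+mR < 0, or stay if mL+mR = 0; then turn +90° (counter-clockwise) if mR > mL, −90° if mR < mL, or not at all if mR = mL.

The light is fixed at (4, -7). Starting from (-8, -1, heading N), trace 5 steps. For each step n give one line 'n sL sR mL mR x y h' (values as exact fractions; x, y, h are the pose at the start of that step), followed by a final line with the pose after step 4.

n=0: pose=(-8,-1,N); sL=18/49, sR=90/149; mL=7092/7301, mR=-9/49; mL+mR=5751/7301 → advance +1; mR−mL=-8433/7301 → turn -1·90°
n=1: pose=(-8,0,E); sL=45/101, sR=45/73; mL=7830/7373, mR=-45/202; mL+mR=12375/14746 → advance +1; mR−mL=-18945/14746 → turn -1·90°
n=2: pose=(-7,0,S); sL=10/13, sR=18/41; mL=644/533, mR=-5/13; mL+mR=439/533 → advance +1; mR−mL=-849/533 → turn -1·90°
n=3: pose=(-7,-1,W); sL=9/16, sR=45/104; mL=207/208, mR=-9/32; mL+mR=297/416 → advance +1; mR−mL=-531/416 → turn -1·90°
n=4: pose=(-8,-1,N); sL=18/49, sR=90/149; mL=7092/7301, mR=-9/49; mL+mR=5751/7301 → advance +1; mR−mL=-8433/7301 → turn -1·90°

0 18/49 90/149 7092/7301 -9/49 -8 -1 N
1 45/101 45/73 7830/7373 -45/202 -8 0 E
2 10/13 18/41 644/533 -5/13 -7 0 S
3 9/16 45/104 207/208 -9/32 -7 -1 W
4 18/49 90/149 7092/7301 -9/49 -8 -1 N
final -8 0 E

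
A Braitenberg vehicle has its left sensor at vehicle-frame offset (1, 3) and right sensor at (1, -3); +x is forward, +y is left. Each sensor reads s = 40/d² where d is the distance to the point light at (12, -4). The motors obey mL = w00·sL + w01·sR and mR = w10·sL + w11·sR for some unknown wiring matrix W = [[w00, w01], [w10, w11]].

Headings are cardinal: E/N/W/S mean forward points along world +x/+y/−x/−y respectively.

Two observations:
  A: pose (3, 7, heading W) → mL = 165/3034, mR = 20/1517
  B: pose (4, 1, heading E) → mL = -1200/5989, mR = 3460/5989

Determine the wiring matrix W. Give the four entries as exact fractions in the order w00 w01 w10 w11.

obs A: pose=(3,7,W) → sL=10/41, sR=5/37, mL=165/3034, mR=20/1517
obs B: pose=(4,1,E) → sL=40/113, sR=40/53, mL=-1200/5989, mR=3460/5989
sensor matrix S = [[10/41, 5/37], [40/113, 40/53]]; det S = 1237800/9085313
solve [mL_A; mL_B] = S·[w00; w01] and [mR_A; mR_B] = S·[w10; w11]:
  w00 = 1/2, w01 = -1/2, w10 = -1/2, w11 = 1

1/2 -1/2 -1/2 1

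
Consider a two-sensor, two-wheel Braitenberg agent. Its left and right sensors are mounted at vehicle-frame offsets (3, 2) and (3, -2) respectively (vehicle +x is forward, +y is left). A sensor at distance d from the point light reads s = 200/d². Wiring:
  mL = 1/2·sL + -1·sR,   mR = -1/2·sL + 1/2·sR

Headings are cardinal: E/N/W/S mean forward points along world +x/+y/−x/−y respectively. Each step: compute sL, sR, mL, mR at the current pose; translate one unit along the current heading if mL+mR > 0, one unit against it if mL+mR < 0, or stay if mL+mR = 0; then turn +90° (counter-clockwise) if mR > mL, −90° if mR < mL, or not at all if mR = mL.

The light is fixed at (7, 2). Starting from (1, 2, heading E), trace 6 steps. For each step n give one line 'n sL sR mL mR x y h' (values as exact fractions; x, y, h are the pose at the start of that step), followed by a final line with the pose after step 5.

n=0: pose=(1,2,E); sL=200/13, sR=200/13; mL=-100/13, mR=0; mL+mR=-100/13 → advance -1; mR−mL=100/13 → turn +1·90°
n=1: pose=(0,2,N); sL=20/9, sR=100/17; mL=-730/153, mR=280/153; mL+mR=-50/17 → advance -1; mR−mL=1010/153 → turn +1·90°
n=2: pose=(0,1,W); sL=200/109, sR=200/101; mL=-11700/11009, mR=800/11009; mL+mR=-100/101 → advance -1; mR−mL=12500/11009 → turn +1·90°
n=3: pose=(1,1,S); sL=25/4, sR=5/2; mL=5/8, mR=-15/8; mL+mR=-5/4 → advance -1; mR−mL=-5/2 → turn -1·90°
n=4: pose=(1,2,W); sL=40/17, sR=40/17; mL=-20/17, mR=0; mL+mR=-20/17 → advance -1; mR−mL=20/17 → turn +1·90°
n=5: pose=(2,2,S); sL=100/9, sR=100/29; mL=550/261, mR=-1000/261; mL+mR=-50/29 → advance -1; mR−mL=-1550/261 → turn -1·90°

0 200/13 200/13 -100/13 0 1 2 E
1 20/9 100/17 -730/153 280/153 0 2 N
2 200/109 200/101 -11700/11009 800/11009 0 1 W
3 25/4 5/2 5/8 -15/8 1 1 S
4 40/17 40/17 -20/17 0 1 2 W
5 100/9 100/29 550/261 -1000/261 2 2 S
final 2 3 W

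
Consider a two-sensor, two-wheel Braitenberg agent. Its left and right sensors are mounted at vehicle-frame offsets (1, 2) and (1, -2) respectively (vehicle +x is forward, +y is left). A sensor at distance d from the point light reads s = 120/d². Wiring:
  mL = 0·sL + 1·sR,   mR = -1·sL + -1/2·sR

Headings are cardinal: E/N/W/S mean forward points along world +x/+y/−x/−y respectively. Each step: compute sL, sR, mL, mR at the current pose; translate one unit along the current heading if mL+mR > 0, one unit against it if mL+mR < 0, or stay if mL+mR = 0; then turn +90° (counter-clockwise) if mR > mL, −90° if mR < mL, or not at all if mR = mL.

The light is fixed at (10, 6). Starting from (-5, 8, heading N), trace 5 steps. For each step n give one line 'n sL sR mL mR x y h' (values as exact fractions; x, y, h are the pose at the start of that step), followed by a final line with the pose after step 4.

n=0: pose=(-5,8,N); sL=60/149, sR=60/89; mL=60/89, mR=-9810/13261; mL+mR=-870/13261 → advance -1; mR−mL=-18750/13261 → turn -1·90°
n=1: pose=(-5,7,E); sL=24/41, sR=120/197; mL=120/197, mR=-7188/8077; mL+mR=-2268/8077 → advance -1; mR−mL=-12108/8077 → turn -1·90°
n=2: pose=(-6,7,S); sL=30/49, sR=10/27; mL=10/27, mR=-1055/1323; mL+mR=-565/1323 → advance -1; mR−mL=-515/441 → turn -1·90°
n=3: pose=(-6,8,W); sL=120/289, sR=24/61; mL=24/61, mR=-10788/17629; mL+mR=-3852/17629 → advance -1; mR−mL=-17724/17629 → turn -1·90°
n=4: pose=(-5,8,N); sL=60/149, sR=60/89; mL=60/89, mR=-9810/13261; mL+mR=-870/13261 → advance -1; mR−mL=-18750/13261 → turn -1·90°

0 60/149 60/89 60/89 -9810/13261 -5 8 N
1 24/41 120/197 120/197 -7188/8077 -5 7 E
2 30/49 10/27 10/27 -1055/1323 -6 7 S
3 120/289 24/61 24/61 -10788/17629 -6 8 W
4 60/149 60/89 60/89 -9810/13261 -5 8 N
final -5 7 E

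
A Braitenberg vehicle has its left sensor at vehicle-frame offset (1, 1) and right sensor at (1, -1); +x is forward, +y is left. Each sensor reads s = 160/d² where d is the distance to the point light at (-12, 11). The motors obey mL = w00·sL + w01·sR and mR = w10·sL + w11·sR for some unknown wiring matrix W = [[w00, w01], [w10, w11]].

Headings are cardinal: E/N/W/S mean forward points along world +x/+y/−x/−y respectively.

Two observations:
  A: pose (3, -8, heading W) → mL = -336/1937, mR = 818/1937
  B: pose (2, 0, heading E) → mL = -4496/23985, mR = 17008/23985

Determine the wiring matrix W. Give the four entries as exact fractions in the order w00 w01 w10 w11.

obs A: pose=(3,-8,W) → sL=40/149, sR=4/13, mL=-336/1937, mR=818/1937
obs B: pose=(2,0,E) → sL=32/65, sR=160/369, mL=-4496/23985, mR=17008/23985
sensor matrix S = [[40/149, 4/13], [32/65, 160/369]]; det S = -1629568/46458945
solve [mL_A; mL_B] = S·[w00; w01] and [mR_A; mR_B] = S·[w10; w11]:
  w00 = 1/2, w01 = -1, w10 = 1, w11 = 1/2

1/2 -1 1 1/2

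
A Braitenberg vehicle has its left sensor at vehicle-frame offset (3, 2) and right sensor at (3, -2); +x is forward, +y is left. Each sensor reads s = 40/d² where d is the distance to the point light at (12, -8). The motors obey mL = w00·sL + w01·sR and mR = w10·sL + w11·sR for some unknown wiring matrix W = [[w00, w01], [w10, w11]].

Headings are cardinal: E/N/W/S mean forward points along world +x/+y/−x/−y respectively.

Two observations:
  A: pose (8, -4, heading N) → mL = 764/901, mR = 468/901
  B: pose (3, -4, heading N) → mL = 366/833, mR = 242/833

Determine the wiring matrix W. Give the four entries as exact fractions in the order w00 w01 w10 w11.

1 1/2 -1/2 1

obs A: pose=(8,-4,N) → sL=8/17, sR=40/53, mL=764/901, mR=468/901
obs B: pose=(3,-4,N) → sL=4/17, sR=20/49, mL=366/833, mR=242/833
sensor matrix S = [[8/17, 40/53], [4/17, 20/49]]; det S = 640/44149
solve [mL_A; mL_B] = S·[w00; w01] and [mR_A; mR_B] = S·[w10; w11]:
  w00 = 1, w01 = 1/2, w10 = -1/2, w11 = 1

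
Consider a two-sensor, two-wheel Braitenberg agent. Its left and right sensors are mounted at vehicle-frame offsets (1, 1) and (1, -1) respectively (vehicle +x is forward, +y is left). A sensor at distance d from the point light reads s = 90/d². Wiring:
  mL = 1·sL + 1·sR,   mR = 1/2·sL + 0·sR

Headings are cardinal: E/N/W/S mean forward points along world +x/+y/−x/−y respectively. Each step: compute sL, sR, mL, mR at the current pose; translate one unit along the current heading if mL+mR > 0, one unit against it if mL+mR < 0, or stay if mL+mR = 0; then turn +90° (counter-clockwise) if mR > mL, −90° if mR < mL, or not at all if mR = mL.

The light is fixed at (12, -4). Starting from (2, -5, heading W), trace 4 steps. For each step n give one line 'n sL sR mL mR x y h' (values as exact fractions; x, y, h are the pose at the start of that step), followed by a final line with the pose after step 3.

n=0: pose=(2,-5,W); sL=18/25, sR=90/121; mL=4428/3025, mR=9/25; mL+mR=5517/3025 → advance +1; mR−mL=-3339/3025 → turn -1·90°
n=1: pose=(1,-5,N); sL=5/8, sR=9/10; mL=61/40, mR=5/16; mL+mR=147/80 → advance +1; mR−mL=-97/80 → turn -1·90°
n=2: pose=(1,-4,E); sL=90/101, sR=90/101; mL=180/101, mR=45/101; mL+mR=225/101 → advance +1; mR−mL=-135/101 → turn -1·90°
n=3: pose=(2,-4,S); sL=45/41, sR=45/61; mL=4590/2501, mR=45/82; mL+mR=11925/5002 → advance +1; mR−mL=-6435/5002 → turn -1·90°

0 18/25 90/121 4428/3025 9/25 2 -5 W
1 5/8 9/10 61/40 5/16 1 -5 N
2 90/101 90/101 180/101 45/101 1 -4 E
3 45/41 45/61 4590/2501 45/82 2 -4 S
final 2 -5 W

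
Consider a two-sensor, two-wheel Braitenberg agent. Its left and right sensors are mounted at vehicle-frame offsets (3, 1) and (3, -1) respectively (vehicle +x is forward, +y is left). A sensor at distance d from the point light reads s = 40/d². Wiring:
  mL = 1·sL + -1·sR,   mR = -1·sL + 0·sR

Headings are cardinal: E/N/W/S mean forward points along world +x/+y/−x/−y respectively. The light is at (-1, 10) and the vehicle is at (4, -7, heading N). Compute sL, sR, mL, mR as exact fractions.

left sensor world pos  = (3, -4); dL² = 212
right sensor world pos = (5, -4); dR² = 232
sL = 40/212 = 10/53
sR = 40/232 = 5/29
mL = 1·sL + -1·sR = 25/1537
mR = -1·sL + 0·sR = -10/53

10/53 5/29 25/1537 -10/53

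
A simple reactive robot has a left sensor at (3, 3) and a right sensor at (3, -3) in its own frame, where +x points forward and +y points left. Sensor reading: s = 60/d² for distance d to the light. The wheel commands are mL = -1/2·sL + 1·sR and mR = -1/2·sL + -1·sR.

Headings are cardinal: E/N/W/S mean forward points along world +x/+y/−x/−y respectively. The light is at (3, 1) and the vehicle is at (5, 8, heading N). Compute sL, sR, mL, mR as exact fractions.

left sensor world pos  = (2, 11); dL² = 101
right sensor world pos = (8, 11); dR² = 125
sL = 60/101 = 60/101
sR = 60/125 = 12/25
mL = -1/2·sL + 1·sR = 462/2525
mR = -1/2·sL + -1·sR = -1962/2525

60/101 12/25 462/2525 -1962/2525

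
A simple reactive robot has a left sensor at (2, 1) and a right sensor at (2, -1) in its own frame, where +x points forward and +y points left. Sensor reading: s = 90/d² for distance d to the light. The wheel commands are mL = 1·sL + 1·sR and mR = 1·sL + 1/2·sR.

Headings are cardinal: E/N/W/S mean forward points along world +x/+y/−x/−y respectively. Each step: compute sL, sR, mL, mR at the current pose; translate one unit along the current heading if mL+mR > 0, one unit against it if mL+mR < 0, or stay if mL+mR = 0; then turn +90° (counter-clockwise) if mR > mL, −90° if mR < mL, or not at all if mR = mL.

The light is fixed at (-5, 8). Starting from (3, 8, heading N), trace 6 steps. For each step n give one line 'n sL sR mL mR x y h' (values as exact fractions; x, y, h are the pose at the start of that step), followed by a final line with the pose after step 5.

n=0: pose=(3,8,N); sL=90/53, sR=18/17; mL=2484/901, mR=2007/901; mL+mR=4491/901 → advance +1; mR−mL=-9/17 → turn -1·90°
n=1: pose=(3,9,E); sL=45/52, sR=9/10; mL=459/260, mR=171/130; mL+mR=801/260 → advance +1; mR−mL=-9/20 → turn -1·90°
n=2: pose=(4,9,S); sL=90/101, sR=18/13; mL=2988/1313, mR=2079/1313; mL+mR=5067/1313 → advance +1; mR−mL=-9/13 → turn -1·90°
n=3: pose=(4,8,W); sL=9/5, sR=9/5; mL=18/5, mR=27/10; mL+mR=63/10 → advance +1; mR−mL=-9/10 → turn -1·90°
n=4: pose=(3,8,N); sL=90/53, sR=18/17; mL=2484/901, mR=2007/901; mL+mR=4491/901 → advance +1; mR−mL=-9/17 → turn -1·90°
n=5: pose=(3,9,E); sL=45/52, sR=9/10; mL=459/260, mR=171/130; mL+mR=801/260 → advance +1; mR−mL=-9/20 → turn -1·90°

0 90/53 18/17 2484/901 2007/901 3 8 N
1 45/52 9/10 459/260 171/130 3 9 E
2 90/101 18/13 2988/1313 2079/1313 4 9 S
3 9/5 9/5 18/5 27/10 4 8 W
4 90/53 18/17 2484/901 2007/901 3 8 N
5 45/52 9/10 459/260 171/130 3 9 E
final 4 9 S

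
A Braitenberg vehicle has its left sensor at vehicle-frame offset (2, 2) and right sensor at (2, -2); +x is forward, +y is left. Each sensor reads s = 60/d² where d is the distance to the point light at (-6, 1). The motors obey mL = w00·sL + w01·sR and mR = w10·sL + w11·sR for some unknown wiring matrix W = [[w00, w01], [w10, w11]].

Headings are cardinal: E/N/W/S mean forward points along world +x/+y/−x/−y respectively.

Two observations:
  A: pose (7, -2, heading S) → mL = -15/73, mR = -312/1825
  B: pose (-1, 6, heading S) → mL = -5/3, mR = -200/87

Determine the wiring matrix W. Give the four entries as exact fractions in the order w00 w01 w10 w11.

obs A: pose=(7,-2,S) → sL=6/25, sR=30/73, mL=-15/73, mR=-312/1825
obs B: pose=(-1,6,S) → sL=30/29, sR=10/3, mL=-5/3, mR=-200/87
sensor matrix S = [[6/25, 30/73], [30/29, 10/3]]; det S = 3968/10585
solve [mL_A; mL_B] = S·[w00; w01] and [mR_A; mR_B] = S·[w10; w11]:
  w00 = 0, w01 = -1/2, w10 = 1, w11 = -1

0 -1/2 1 -1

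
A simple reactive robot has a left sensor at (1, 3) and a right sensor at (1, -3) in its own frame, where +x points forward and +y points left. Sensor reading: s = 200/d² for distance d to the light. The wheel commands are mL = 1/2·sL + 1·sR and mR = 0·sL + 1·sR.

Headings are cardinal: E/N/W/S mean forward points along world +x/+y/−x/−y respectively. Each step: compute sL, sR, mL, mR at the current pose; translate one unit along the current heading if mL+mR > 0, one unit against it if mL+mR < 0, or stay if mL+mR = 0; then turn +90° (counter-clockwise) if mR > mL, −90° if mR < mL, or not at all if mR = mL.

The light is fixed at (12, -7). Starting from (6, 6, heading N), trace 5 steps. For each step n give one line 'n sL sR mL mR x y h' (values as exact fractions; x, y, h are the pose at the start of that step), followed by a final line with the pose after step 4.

0 200/277 40/41 15180/11357 40/41 6 6 N
1 100/157 100/73 19350/11461 100/73 6 7 E
2 200/173 200/233 57900/40309 200/233 7 7 S
3 25/17 50/73 3525/2482 50/73 7 6 W
4 200/277 40/41 15180/11357 40/41 6 6 N
final 6 7 E

n=0: pose=(6,6,N); sL=200/277, sR=40/41; mL=15180/11357, mR=40/41; mL+mR=26260/11357 → advance +1; mR−mL=-100/277 → turn -1·90°
n=1: pose=(6,7,E); sL=100/157, sR=100/73; mL=19350/11461, mR=100/73; mL+mR=35050/11461 → advance +1; mR−mL=-50/157 → turn -1·90°
n=2: pose=(7,7,S); sL=200/173, sR=200/233; mL=57900/40309, mR=200/233; mL+mR=92500/40309 → advance +1; mR−mL=-100/173 → turn -1·90°
n=3: pose=(7,6,W); sL=25/17, sR=50/73; mL=3525/2482, mR=50/73; mL+mR=5225/2482 → advance +1; mR−mL=-25/34 → turn -1·90°
n=4: pose=(6,6,N); sL=200/277, sR=40/41; mL=15180/11357, mR=40/41; mL+mR=26260/11357 → advance +1; mR−mL=-100/277 → turn -1·90°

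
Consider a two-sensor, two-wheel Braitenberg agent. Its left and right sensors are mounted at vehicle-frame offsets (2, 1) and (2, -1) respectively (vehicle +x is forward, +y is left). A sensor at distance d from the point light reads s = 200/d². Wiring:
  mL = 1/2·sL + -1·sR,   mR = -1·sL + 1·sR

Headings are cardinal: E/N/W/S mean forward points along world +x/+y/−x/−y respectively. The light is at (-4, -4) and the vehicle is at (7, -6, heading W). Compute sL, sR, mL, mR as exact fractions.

left sensor world pos  = (5, -7); dL² = 90
right sensor world pos = (5, -5); dR² = 82
sL = 200/90 = 20/9
sR = 200/82 = 100/41
mL = 1/2·sL + -1·sR = -490/369
mR = -1·sL + 1·sR = 80/369

20/9 100/41 -490/369 80/369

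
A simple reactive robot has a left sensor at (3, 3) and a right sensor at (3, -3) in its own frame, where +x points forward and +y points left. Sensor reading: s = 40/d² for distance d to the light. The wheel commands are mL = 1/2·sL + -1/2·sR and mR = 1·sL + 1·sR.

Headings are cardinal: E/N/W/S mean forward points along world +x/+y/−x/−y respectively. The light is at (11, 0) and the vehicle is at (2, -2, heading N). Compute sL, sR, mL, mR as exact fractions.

left sensor world pos  = (-1, 1); dL² = 145
right sensor world pos = (5, 1); dR² = 37
sL = 40/145 = 8/29
sR = 40/37 = 40/37
mL = 1/2·sL + -1/2·sR = -432/1073
mR = 1·sL + 1·sR = 1456/1073

8/29 40/37 -432/1073 1456/1073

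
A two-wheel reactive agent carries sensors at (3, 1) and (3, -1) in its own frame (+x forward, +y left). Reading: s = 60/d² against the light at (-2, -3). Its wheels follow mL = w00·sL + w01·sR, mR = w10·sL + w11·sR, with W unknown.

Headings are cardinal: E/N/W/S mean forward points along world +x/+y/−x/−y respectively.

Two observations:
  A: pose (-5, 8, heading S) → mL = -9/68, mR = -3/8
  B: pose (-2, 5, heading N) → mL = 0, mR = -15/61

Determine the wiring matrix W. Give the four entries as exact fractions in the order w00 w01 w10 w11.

-1 1 0 -1/2

obs A: pose=(-5,8,S) → sL=15/17, sR=3/4, mL=-9/68, mR=-3/8
obs B: pose=(-2,5,N) → sL=30/61, sR=30/61, mL=0, mR=-15/61
sensor matrix S = [[15/17, 3/4], [30/61, 30/61]]; det S = 135/2074
solve [mL_A; mL_B] = S·[w00; w01] and [mR_A; mR_B] = S·[w10; w11]:
  w00 = -1, w01 = 1, w10 = 0, w11 = -1/2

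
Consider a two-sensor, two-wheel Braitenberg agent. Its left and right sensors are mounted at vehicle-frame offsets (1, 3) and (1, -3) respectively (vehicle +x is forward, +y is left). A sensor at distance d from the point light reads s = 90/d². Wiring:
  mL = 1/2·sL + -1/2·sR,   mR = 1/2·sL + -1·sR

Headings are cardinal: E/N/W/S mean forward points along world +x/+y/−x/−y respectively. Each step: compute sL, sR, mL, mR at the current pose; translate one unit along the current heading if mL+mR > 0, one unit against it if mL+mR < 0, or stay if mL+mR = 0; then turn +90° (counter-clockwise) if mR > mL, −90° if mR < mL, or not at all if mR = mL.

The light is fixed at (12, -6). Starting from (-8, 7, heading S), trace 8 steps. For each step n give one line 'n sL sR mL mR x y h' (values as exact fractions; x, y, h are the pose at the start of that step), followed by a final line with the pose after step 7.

0 90/433 90/673 10800/291409 -8685/291409 -8 7 S
1 5/29 5/37 20/1073 -105/2146 -8 6 W
2 90/653 18/85 -2052/55505 -7929/55505 -7 6 N
3 9/52 45/194 -297/10088 -1467/10088 -7 5 E
4 90/389 90/629 10800/244681 -6705/244681 -8 5 S
5 9/49 9/61 54/2989 -333/5978 -8 4 W
6 18/121 90/377 -2052/45617 -7497/45617 -7 4 N
7 5/26 1/4 -3/104 -2/13 -7 3 E
final -8 3 S

n=0: pose=(-8,7,S); sL=90/433, sR=90/673; mL=10800/291409, mR=-8685/291409; mL+mR=2115/291409 → advance +1; mR−mL=-45/673 → turn -1·90°
n=1: pose=(-8,6,W); sL=5/29, sR=5/37; mL=20/1073, mR=-105/2146; mL+mR=-65/2146 → advance -1; mR−mL=-5/74 → turn -1·90°
n=2: pose=(-7,6,N); sL=90/653, sR=18/85; mL=-2052/55505, mR=-7929/55505; mL+mR=-9981/55505 → advance -1; mR−mL=-9/85 → turn -1·90°
n=3: pose=(-7,5,E); sL=9/52, sR=45/194; mL=-297/10088, mR=-1467/10088; mL+mR=-441/2522 → advance -1; mR−mL=-45/388 → turn -1·90°
n=4: pose=(-8,5,S); sL=90/389, sR=90/629; mL=10800/244681, mR=-6705/244681; mL+mR=4095/244681 → advance +1; mR−mL=-45/629 → turn -1·90°
n=5: pose=(-8,4,W); sL=9/49, sR=9/61; mL=54/2989, mR=-333/5978; mL+mR=-225/5978 → advance -1; mR−mL=-9/122 → turn -1·90°
n=6: pose=(-7,4,N); sL=18/121, sR=90/377; mL=-2052/45617, mR=-7497/45617; mL+mR=-9549/45617 → advance -1; mR−mL=-45/377 → turn -1·90°
n=7: pose=(-7,3,E); sL=5/26, sR=1/4; mL=-3/104, mR=-2/13; mL+mR=-19/104 → advance -1; mR−mL=-1/8 → turn -1·90°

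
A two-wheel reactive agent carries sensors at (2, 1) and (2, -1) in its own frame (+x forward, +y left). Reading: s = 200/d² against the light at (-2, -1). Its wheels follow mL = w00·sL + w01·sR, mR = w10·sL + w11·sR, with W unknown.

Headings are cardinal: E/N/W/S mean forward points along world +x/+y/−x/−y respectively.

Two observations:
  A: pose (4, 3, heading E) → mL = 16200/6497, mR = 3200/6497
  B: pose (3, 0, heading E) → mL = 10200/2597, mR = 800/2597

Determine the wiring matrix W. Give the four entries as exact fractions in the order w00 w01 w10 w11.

obs A: pose=(4,3,E) → sL=200/89, sR=200/73, mL=16200/6497, mR=3200/6497
obs B: pose=(3,0,E) → sL=200/53, sR=200/49, mL=10200/2597, mR=800/2597
sensor matrix S = [[200/89, 200/73], [200/53, 200/49]]; det S = -19680000/16872709
solve [mL_A; mL_B] = S·[w00; w01] and [mR_A; mR_B] = S·[w10; w11]:
  w00 = 1/2, w01 = 1/2, w10 = -1, w11 = 1

1/2 1/2 -1 1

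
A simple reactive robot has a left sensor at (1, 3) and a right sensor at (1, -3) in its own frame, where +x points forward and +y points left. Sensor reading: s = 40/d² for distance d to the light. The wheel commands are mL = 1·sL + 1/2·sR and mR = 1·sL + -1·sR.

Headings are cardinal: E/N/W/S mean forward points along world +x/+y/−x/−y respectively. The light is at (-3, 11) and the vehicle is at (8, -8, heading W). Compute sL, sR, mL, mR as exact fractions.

left sensor world pos  = (7, -11); dL² = 584
right sensor world pos = (7, -5); dR² = 356
sL = 40/584 = 5/73
sR = 40/356 = 10/89
mL = 1·sL + 1/2·sR = 810/6497
mR = 1·sL + -1·sR = -285/6497

5/73 10/89 810/6497 -285/6497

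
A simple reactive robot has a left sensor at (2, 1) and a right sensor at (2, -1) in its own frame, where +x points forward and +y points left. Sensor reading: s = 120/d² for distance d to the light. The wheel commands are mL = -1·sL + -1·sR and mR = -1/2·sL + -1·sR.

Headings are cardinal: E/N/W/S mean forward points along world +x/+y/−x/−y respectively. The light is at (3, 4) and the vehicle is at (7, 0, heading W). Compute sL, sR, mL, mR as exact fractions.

left sensor world pos  = (5, -1); dL² = 29
right sensor world pos = (5, 1); dR² = 13
sL = 120/29 = 120/29
sR = 120/13 = 120/13
mL = -1·sL + -1·sR = -5040/377
mR = -1/2·sL + -1·sR = -4260/377

120/29 120/13 -5040/377 -4260/377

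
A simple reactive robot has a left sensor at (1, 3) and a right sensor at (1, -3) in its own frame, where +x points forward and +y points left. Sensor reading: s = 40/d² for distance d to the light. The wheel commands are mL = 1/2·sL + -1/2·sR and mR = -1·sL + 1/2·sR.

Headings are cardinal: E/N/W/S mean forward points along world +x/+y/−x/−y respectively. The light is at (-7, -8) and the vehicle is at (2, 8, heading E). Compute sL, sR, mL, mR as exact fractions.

40/461 40/269 -3840/124009 -1540/124009

left sensor world pos  = (3, 11); dL² = 461
right sensor world pos = (3, 5); dR² = 269
sL = 40/461 = 40/461
sR = 40/269 = 40/269
mL = 1/2·sL + -1/2·sR = -3840/124009
mR = -1·sL + 1/2·sR = -1540/124009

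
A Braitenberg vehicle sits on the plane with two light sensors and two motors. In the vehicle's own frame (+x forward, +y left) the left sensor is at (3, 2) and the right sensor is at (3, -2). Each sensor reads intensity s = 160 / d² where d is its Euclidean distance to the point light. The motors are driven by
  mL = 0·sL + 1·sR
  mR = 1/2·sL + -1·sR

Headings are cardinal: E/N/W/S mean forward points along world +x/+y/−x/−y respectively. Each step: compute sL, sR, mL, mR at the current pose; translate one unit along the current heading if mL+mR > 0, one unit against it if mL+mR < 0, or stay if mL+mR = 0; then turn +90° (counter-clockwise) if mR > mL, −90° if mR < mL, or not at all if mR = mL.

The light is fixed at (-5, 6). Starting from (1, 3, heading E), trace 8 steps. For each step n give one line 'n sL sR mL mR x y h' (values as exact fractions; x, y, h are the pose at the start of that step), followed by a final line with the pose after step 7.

n=0: pose=(1,3,E); sL=80/41, sR=80/53; mL=80/53, mR=-1160/2173; mL+mR=40/41 → advance +1; mR−mL=-4440/2173 → turn -1·90°
n=1: pose=(2,3,S); sL=160/117, sR=160/61; mL=160/61, mR=-13840/7137; mL+mR=80/117 → advance +1; mR−mL=-32560/7137 → turn -1·90°
n=2: pose=(2,2,W); sL=40/13, sR=8; mL=8, mR=-84/13; mL+mR=20/13 → advance +1; mR−mL=-188/13 → turn -1·90°
n=3: pose=(1,2,N); sL=160/17, sR=32/13; mL=32/13, mR=496/221; mL+mR=80/17 → advance +1; mR−mL=-48/221 → turn -1·90°
n=4: pose=(1,3,E); sL=80/41, sR=80/53; mL=80/53, mR=-1160/2173; mL+mR=40/41 → advance +1; mR−mL=-4440/2173 → turn -1·90°
n=5: pose=(2,3,S); sL=160/117, sR=160/61; mL=160/61, mR=-13840/7137; mL+mR=80/117 → advance +1; mR−mL=-32560/7137 → turn -1·90°
n=6: pose=(2,2,W); sL=40/13, sR=8; mL=8, mR=-84/13; mL+mR=20/13 → advance +1; mR−mL=-188/13 → turn -1·90°
n=7: pose=(1,2,N); sL=160/17, sR=32/13; mL=32/13, mR=496/221; mL+mR=80/17 → advance +1; mR−mL=-48/221 → turn -1·90°

0 80/41 80/53 80/53 -1160/2173 1 3 E
1 160/117 160/61 160/61 -13840/7137 2 3 S
2 40/13 8 8 -84/13 2 2 W
3 160/17 32/13 32/13 496/221 1 2 N
4 80/41 80/53 80/53 -1160/2173 1 3 E
5 160/117 160/61 160/61 -13840/7137 2 3 S
6 40/13 8 8 -84/13 2 2 W
7 160/17 32/13 32/13 496/221 1 2 N
final 1 3 E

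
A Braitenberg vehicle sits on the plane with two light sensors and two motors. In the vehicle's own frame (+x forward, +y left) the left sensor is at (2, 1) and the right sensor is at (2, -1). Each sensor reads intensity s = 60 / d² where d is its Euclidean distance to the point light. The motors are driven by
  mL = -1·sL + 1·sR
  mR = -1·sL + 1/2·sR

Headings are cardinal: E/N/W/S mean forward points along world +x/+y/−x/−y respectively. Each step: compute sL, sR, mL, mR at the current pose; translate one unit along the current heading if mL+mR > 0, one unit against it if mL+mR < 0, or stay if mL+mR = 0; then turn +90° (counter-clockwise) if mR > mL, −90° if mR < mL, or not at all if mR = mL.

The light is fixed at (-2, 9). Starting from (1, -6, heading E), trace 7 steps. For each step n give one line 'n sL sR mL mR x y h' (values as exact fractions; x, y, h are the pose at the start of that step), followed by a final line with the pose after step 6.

n=0: pose=(1,-6,E); sL=60/221, sR=60/281; mL=-3600/62101, mR=-10230/62101; mL+mR=-13830/62101 → advance -1; mR−mL=-30/281 → turn -1·90°
n=1: pose=(0,-6,S); sL=30/149, sR=6/29; mL=24/4321, mR=-423/4321; mL+mR=-399/4321 → advance -1; mR−mL=-3/29 → turn -1·90°
n=2: pose=(0,-5,W); sL=4/15, sR=60/169; mL=224/2535, mR=-226/2535; mL+mR=-2/2535 → advance -1; mR−mL=-30/169 → turn -1·90°
n=3: pose=(1,-5,N); sL=15/37, sR=3/8; mL=-9/296, mR=-129/592; mL+mR=-147/592 → advance -1; mR−mL=-3/16 → turn -1·90°
n=4: pose=(1,-6,E); sL=60/221, sR=60/281; mL=-3600/62101, mR=-10230/62101; mL+mR=-13830/62101 → advance -1; mR−mL=-30/281 → turn -1·90°
n=5: pose=(0,-6,S); sL=30/149, sR=6/29; mL=24/4321, mR=-423/4321; mL+mR=-399/4321 → advance -1; mR−mL=-3/29 → turn -1·90°
n=6: pose=(0,-5,W); sL=4/15, sR=60/169; mL=224/2535, mR=-226/2535; mL+mR=-2/2535 → advance -1; mR−mL=-30/169 → turn -1·90°

0 60/221 60/281 -3600/62101 -10230/62101 1 -6 E
1 30/149 6/29 24/4321 -423/4321 0 -6 S
2 4/15 60/169 224/2535 -226/2535 0 -5 W
3 15/37 3/8 -9/296 -129/592 1 -5 N
4 60/221 60/281 -3600/62101 -10230/62101 1 -6 E
5 30/149 6/29 24/4321 -423/4321 0 -6 S
6 4/15 60/169 224/2535 -226/2535 0 -5 W
final 1 -5 N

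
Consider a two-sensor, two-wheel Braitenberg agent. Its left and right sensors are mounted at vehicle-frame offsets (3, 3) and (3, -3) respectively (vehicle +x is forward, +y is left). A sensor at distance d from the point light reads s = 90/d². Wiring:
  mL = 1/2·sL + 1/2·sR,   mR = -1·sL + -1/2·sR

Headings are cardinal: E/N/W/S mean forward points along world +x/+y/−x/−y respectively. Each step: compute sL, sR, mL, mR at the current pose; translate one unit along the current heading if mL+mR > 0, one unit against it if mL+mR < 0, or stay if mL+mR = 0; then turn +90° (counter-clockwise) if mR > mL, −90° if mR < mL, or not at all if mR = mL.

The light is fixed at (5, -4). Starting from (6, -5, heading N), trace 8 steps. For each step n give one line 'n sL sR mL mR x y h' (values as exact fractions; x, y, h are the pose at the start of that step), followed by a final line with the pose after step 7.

0 45/4 9/2 63/8 -27/2 6 -5 N
1 90/17 90/41 2610/697 -4455/697 6 -6 E
2 45/17 45/17 45/17 -135/34 5 -6 S
3 18/5 90/13 342/65 -459/65 5 -5 W
4 45/4 9/2 63/8 -27/2 6 -5 N
5 90/17 90/41 2610/697 -4455/697 6 -6 E
6 45/17 45/17 45/17 -135/34 5 -6 S
7 18/5 90/13 342/65 -459/65 5 -5 W
final 6 -5 N

n=0: pose=(6,-5,N); sL=45/4, sR=9/2; mL=63/8, mR=-27/2; mL+mR=-45/8 → advance -1; mR−mL=-171/8 → turn -1·90°
n=1: pose=(6,-6,E); sL=90/17, sR=90/41; mL=2610/697, mR=-4455/697; mL+mR=-45/17 → advance -1; mR−mL=-7065/697 → turn -1·90°
n=2: pose=(5,-6,S); sL=45/17, sR=45/17; mL=45/17, mR=-135/34; mL+mR=-45/34 → advance -1; mR−mL=-225/34 → turn -1·90°
n=3: pose=(5,-5,W); sL=18/5, sR=90/13; mL=342/65, mR=-459/65; mL+mR=-9/5 → advance -1; mR−mL=-801/65 → turn -1·90°
n=4: pose=(6,-5,N); sL=45/4, sR=9/2; mL=63/8, mR=-27/2; mL+mR=-45/8 → advance -1; mR−mL=-171/8 → turn -1·90°
n=5: pose=(6,-6,E); sL=90/17, sR=90/41; mL=2610/697, mR=-4455/697; mL+mR=-45/17 → advance -1; mR−mL=-7065/697 → turn -1·90°
n=6: pose=(5,-6,S); sL=45/17, sR=45/17; mL=45/17, mR=-135/34; mL+mR=-45/34 → advance -1; mR−mL=-225/34 → turn -1·90°
n=7: pose=(5,-5,W); sL=18/5, sR=90/13; mL=342/65, mR=-459/65; mL+mR=-9/5 → advance -1; mR−mL=-801/65 → turn -1·90°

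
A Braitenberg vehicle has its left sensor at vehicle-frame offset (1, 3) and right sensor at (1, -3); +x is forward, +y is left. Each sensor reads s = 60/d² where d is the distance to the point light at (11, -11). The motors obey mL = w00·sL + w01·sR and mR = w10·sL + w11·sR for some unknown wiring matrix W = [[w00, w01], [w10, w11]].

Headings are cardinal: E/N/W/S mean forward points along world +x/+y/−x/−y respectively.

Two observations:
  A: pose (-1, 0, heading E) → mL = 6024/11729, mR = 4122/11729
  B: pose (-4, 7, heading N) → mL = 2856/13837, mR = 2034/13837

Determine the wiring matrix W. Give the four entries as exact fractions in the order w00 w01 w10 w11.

obs A: pose=(-1,0,E) → sL=60/317, sR=12/37, mL=6024/11729, mR=4122/11729
obs B: pose=(-4,7,N) → sL=12/137, sR=12/101, mL=2856/13837, mR=2034/13837
sensor matrix S = [[60/317, 12/37], [12/137, 12/101]]; det S = -960768/162294173
solve [mL_A; mL_B] = S·[w00; w01] and [mR_A; mR_B] = S·[w10; w11]:
  w00 = 1, w01 = 1, w10 = 1, w11 = 1/2

1 1 1 1/2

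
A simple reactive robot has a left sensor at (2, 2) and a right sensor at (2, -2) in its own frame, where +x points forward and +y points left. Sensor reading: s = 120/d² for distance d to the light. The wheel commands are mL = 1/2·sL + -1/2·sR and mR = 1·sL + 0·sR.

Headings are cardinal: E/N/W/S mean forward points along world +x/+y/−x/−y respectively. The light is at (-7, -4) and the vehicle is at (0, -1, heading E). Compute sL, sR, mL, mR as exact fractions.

60/53 60/41 -360/2173 60/53

left sensor world pos  = (2, 1); dL² = 106
right sensor world pos = (2, -3); dR² = 82
sL = 120/106 = 60/53
sR = 120/82 = 60/41
mL = 1/2·sL + -1/2·sR = -360/2173
mR = 1·sL + 0·sR = 60/53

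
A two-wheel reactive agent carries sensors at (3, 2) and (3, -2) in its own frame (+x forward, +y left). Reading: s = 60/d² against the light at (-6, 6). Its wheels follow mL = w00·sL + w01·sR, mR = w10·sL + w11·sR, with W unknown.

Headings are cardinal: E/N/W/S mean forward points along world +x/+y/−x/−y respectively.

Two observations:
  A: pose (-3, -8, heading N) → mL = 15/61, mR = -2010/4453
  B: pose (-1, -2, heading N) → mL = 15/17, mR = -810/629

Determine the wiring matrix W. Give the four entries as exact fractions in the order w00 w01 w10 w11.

1/2 0 -1/2 -1/2

obs A: pose=(-3,-8,N) → sL=30/61, sR=30/73, mL=15/61, mR=-2010/4453
obs B: pose=(-1,-2,N) → sL=30/17, sR=30/37, mL=15/17, mR=-810/629
sensor matrix S = [[30/61, 30/73], [30/17, 30/37]]; det S = -914400/2800937
solve [mL_A; mL_B] = S·[w00; w01] and [mR_A; mR_B] = S·[w10; w11]:
  w00 = 1/2, w01 = 0, w10 = -1/2, w11 = -1/2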